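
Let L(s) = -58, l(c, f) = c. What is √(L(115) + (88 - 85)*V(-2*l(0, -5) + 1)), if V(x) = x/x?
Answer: I*√55 ≈ 7.4162*I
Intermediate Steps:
V(x) = 1
√(L(115) + (88 - 85)*V(-2*l(0, -5) + 1)) = √(-58 + (88 - 85)*1) = √(-58 + 3*1) = √(-58 + 3) = √(-55) = I*√55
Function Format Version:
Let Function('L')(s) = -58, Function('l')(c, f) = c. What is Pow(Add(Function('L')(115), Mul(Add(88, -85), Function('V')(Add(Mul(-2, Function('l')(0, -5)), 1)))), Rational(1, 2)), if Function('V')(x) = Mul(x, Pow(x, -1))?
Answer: Mul(I, Pow(55, Rational(1, 2))) ≈ Mul(7.4162, I)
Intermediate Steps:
Function('V')(x) = 1
Pow(Add(Function('L')(115), Mul(Add(88, -85), Function('V')(Add(Mul(-2, Function('l')(0, -5)), 1)))), Rational(1, 2)) = Pow(Add(-58, Mul(Add(88, -85), 1)), Rational(1, 2)) = Pow(Add(-58, Mul(3, 1)), Rational(1, 2)) = Pow(Add(-58, 3), Rational(1, 2)) = Pow(-55, Rational(1, 2)) = Mul(I, Pow(55, Rational(1, 2)))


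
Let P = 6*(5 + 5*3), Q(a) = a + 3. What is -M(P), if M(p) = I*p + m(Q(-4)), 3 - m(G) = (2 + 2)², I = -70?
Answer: 8413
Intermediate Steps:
Q(a) = 3 + a
m(G) = -13 (m(G) = 3 - (2 + 2)² = 3 - 1*4² = 3 - 1*16 = 3 - 16 = -13)
P = 120 (P = 6*(5 + 15) = 6*20 = 120)
M(p) = -13 - 70*p (M(p) = -70*p - 13 = -13 - 70*p)
-M(P) = -(-13 - 70*120) = -(-13 - 8400) = -1*(-8413) = 8413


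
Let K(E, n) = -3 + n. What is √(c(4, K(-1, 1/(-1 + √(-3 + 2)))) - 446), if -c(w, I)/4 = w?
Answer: I*√462 ≈ 21.494*I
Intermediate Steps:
c(w, I) = -4*w
√(c(4, K(-1, 1/(-1 + √(-3 + 2)))) - 446) = √(-4*4 - 446) = √(-16 - 446) = √(-462) = I*√462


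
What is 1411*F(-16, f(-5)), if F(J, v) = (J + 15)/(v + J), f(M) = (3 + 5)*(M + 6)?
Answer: 1411/8 ≈ 176.38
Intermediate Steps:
f(M) = 48 + 8*M (f(M) = 8*(6 + M) = 48 + 8*M)
F(J, v) = (15 + J)/(J + v)
1411*F(-16, f(-5)) = 1411*((15 - 16)/(-16 + (48 + 8*(-5)))) = 1411*(-1/(-16 + (48 - 40))) = 1411*(-1/(-16 + 8)) = 1411*(-1/(-8)) = 1411*(-⅛*(-1)) = 1411*(⅛) = 1411/8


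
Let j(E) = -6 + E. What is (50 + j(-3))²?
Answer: 1681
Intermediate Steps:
(50 + j(-3))² = (50 + (-6 - 3))² = (50 - 9)² = 41² = 1681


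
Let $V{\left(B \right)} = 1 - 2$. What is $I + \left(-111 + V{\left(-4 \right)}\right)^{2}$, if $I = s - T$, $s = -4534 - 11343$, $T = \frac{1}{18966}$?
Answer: $- \frac{63213679}{18966} \approx -3333.0$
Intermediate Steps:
$T = \frac{1}{18966} \approx 5.2726 \cdot 10^{-5}$
$s = -15877$ ($s = -4534 - 11343 = -15877$)
$V{\left(B \right)} = -1$
$I = - \frac{301123183}{18966}$ ($I = -15877 - \frac{1}{18966} = - \frac{301123183}{18966} \approx -15877.0$)
$I + \left(-111 + V{\left(-4 \right)}\right)^{2} = - \frac{301123183}{18966} + \left(-111 - 1\right)^{2} = - \frac{301123183}{18966} + \left(-112\right)^{2} = - \frac{301123183}{18966} + 12544 = - \frac{63213679}{18966}$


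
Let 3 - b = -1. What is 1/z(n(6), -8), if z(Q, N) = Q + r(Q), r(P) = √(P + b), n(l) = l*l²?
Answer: 54/11609 - √55/23218 ≈ 0.0043321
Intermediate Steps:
b = 4 (b = 3 - 1*(-1) = 3 + 1 = 4)
n(l) = l³
r(P) = √(4 + P) (r(P) = √(P + 4) = √(4 + P))
z(Q, N) = Q + √(4 + Q)
1/z(n(6), -8) = 1/(6³ + √(4 + 6³)) = 1/(216 + √(4 + 216)) = 1/(216 + √220) = 1/(216 + 2*√55)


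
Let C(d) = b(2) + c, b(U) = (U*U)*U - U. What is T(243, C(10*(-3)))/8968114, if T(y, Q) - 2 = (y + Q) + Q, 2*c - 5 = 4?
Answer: 7/236003 ≈ 2.9661e-5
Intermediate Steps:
c = 9/2 (c = 5/2 + (½)*4 = 5/2 + 2 = 9/2 ≈ 4.5000)
b(U) = U³ - U (b(U) = U²*U - U = U³ - U)
C(d) = 21/2 (C(d) = (2³ - 1*2) + 9/2 = (8 - 2) + 9/2 = 6 + 9/2 = 21/2)
T(y, Q) = 2 + y + 2*Q (T(y, Q) = 2 + ((y + Q) + Q) = 2 + ((Q + y) + Q) = 2 + (y + 2*Q) = 2 + y + 2*Q)
T(243, C(10*(-3)))/8968114 = (2 + 243 + 2*(21/2))/8968114 = (2 + 243 + 21)*(1/8968114) = 266*(1/8968114) = 7/236003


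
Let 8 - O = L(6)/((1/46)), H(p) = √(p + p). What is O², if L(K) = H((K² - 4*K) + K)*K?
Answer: 2715904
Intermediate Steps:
H(p) = √2*√p (H(p) = √(2*p) = √2*√p)
L(K) = K*√2*√(K² - 3*K) (L(K) = (√2*√((K² - 4*K) + K))*K = (√2*√(K² - 3*K))*K = K*√2*√(K² - 3*K))
O = -1648 (O = 8 - 6*√2*√(6*(-3 + 6))/(1/46) = 8 - 6*√2*√(6*3)/(1*(1/46)) = 8 - 6*√2*√18/1/46 = 8 - 6*√2*(3*√2)*46 = 8 - 36*46 = 8 - 1*1656 = 8 - 1656 = -1648)
O² = (-1648)² = 2715904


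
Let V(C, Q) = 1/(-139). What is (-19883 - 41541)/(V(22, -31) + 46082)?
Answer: -8537936/6405397 ≈ -1.3329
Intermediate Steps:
V(C, Q) = -1/139
(-19883 - 41541)/(V(22, -31) + 46082) = (-19883 - 41541)/(-1/139 + 46082) = -61424/6405397/139 = -61424*139/6405397 = -8537936/6405397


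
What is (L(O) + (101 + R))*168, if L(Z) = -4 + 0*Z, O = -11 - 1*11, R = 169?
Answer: 44688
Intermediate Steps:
O = -22 (O = -11 - 11 = -22)
L(Z) = -4 (L(Z) = -4 + 0 = -4)
(L(O) + (101 + R))*168 = (-4 + (101 + 169))*168 = (-4 + 270)*168 = 266*168 = 44688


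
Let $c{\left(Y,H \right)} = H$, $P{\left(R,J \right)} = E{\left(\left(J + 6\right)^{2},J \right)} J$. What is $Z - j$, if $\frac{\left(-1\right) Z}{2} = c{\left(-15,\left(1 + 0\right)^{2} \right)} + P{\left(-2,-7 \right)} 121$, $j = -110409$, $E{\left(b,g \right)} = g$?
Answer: $98549$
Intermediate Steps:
$P{\left(R,J \right)} = J^{2}$ ($P{\left(R,J \right)} = J J = J^{2}$)
$Z = -11860$ ($Z = - 2 \left(\left(1 + 0\right)^{2} + \left(-7\right)^{2} \cdot 121\right) = - 2 \left(1^{2} + 49 \cdot 121\right) = - 2 \left(1 + 5929\right) = \left(-2\right) 5930 = -11860$)
$Z - j = -11860 - -110409 = -11860 + 110409 = 98549$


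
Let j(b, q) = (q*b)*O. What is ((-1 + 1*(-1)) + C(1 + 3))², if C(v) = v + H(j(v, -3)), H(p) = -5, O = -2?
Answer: 9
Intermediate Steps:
j(b, q) = -2*b*q (j(b, q) = (q*b)*(-2) = (b*q)*(-2) = -2*b*q)
C(v) = -5 + v (C(v) = v - 5 = -5 + v)
((-1 + 1*(-1)) + C(1 + 3))² = ((-1 + 1*(-1)) + (-5 + (1 + 3)))² = ((-1 - 1) + (-5 + 4))² = (-2 - 1)² = (-3)² = 9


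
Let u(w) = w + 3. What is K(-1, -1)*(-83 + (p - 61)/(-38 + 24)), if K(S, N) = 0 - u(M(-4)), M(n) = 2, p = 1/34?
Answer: 187175/476 ≈ 393.22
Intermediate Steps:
p = 1/34 ≈ 0.029412
u(w) = 3 + w
K(S, N) = -5 (K(S, N) = 0 - (3 + 2) = 0 - 1*5 = 0 - 5 = -5)
K(-1, -1)*(-83 + (p - 61)/(-38 + 24)) = -5*(-83 + (1/34 - 61)/(-38 + 24)) = -5*(-83 - 2073/34/(-14)) = -5*(-83 - 2073/34*(-1/14)) = -5*(-83 + 2073/476) = -5*(-37435/476) = 187175/476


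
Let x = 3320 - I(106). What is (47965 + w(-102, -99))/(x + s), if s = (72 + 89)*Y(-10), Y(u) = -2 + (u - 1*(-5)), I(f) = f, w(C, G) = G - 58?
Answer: 47808/2087 ≈ 22.908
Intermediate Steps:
w(C, G) = -58 + G
x = 3214 (x = 3320 - 1*106 = 3320 - 106 = 3214)
Y(u) = 3 + u (Y(u) = -2 + (u + 5) = -2 + (5 + u) = 3 + u)
s = -1127 (s = (72 + 89)*(3 - 10) = 161*(-7) = -1127)
(47965 + w(-102, -99))/(x + s) = (47965 + (-58 - 99))/(3214 - 1127) = (47965 - 157)/2087 = 47808*(1/2087) = 47808/2087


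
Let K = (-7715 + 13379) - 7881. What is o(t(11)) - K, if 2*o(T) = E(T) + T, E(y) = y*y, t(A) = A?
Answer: 2283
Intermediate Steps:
K = -2217 (K = 5664 - 7881 = -2217)
E(y) = y²
o(T) = T/2 + T²/2 (o(T) = (T² + T)/2 = (T + T²)/2 = T/2 + T²/2)
o(t(11)) - K = (½)*11*(1 + 11) - 1*(-2217) = (½)*11*12 + 2217 = 66 + 2217 = 2283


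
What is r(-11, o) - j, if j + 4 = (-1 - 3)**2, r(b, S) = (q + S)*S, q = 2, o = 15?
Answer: 243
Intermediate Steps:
r(b, S) = S*(2 + S) (r(b, S) = (2 + S)*S = S*(2 + S))
j = 12 (j = -4 + (-1 - 3)**2 = -4 + (-4)**2 = -4 + 16 = 12)
r(-11, o) - j = 15*(2 + 15) - 1*12 = 15*17 - 12 = 255 - 12 = 243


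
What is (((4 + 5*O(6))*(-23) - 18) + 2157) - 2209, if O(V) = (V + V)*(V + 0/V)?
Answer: -8442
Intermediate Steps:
O(V) = 2*V**2 (O(V) = (2*V)*(V + 0) = (2*V)*V = 2*V**2)
(((4 + 5*O(6))*(-23) - 18) + 2157) - 2209 = (((4 + 5*(2*6**2))*(-23) - 18) + 2157) - 2209 = (((4 + 5*(2*36))*(-23) - 18) + 2157) - 2209 = (((4 + 5*72)*(-23) - 18) + 2157) - 2209 = (((4 + 360)*(-23) - 18) + 2157) - 2209 = ((364*(-23) - 18) + 2157) - 2209 = ((-8372 - 18) + 2157) - 2209 = (-8390 + 2157) - 2209 = -6233 - 2209 = -8442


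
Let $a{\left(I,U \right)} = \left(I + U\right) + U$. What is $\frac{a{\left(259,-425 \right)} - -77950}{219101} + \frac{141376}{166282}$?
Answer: $\frac{21919516107}{18216276241} \approx 1.2033$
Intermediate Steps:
$a{\left(I,U \right)} = I + 2 U$
$\frac{a{\left(259,-425 \right)} - -77950}{219101} + \frac{141376}{166282} = \frac{\left(259 + 2 \left(-425\right)\right) - -77950}{219101} + \frac{141376}{166282} = \left(\left(259 - 850\right) + 77950\right) \frac{1}{219101} + 141376 \cdot \frac{1}{166282} = \left(-591 + 77950\right) \frac{1}{219101} + \frac{70688}{83141} = 77359 \cdot \frac{1}{219101} + \frac{70688}{83141} = \frac{77359}{219101} + \frac{70688}{83141} = \frac{21919516107}{18216276241}$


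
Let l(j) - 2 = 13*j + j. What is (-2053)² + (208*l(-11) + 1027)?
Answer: 4184220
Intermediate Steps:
l(j) = 2 + 14*j (l(j) = 2 + (13*j + j) = 2 + 14*j)
(-2053)² + (208*l(-11) + 1027) = (-2053)² + (208*(2 + 14*(-11)) + 1027) = 4214809 + (208*(2 - 154) + 1027) = 4214809 + (208*(-152) + 1027) = 4214809 + (-31616 + 1027) = 4214809 - 30589 = 4184220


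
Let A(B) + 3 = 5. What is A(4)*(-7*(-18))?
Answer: 252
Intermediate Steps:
A(B) = 2 (A(B) = -3 + 5 = 2)
A(4)*(-7*(-18)) = 2*(-7*(-18)) = 2*126 = 252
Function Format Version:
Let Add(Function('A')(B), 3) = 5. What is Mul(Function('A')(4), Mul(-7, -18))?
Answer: 252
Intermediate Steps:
Function('A')(B) = 2 (Function('A')(B) = Add(-3, 5) = 2)
Mul(Function('A')(4), Mul(-7, -18)) = Mul(2, Mul(-7, -18)) = Mul(2, 126) = 252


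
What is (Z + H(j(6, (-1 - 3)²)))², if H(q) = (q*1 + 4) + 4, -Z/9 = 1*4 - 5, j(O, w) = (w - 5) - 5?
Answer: 529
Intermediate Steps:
j(O, w) = -10 + w (j(O, w) = (-5 + w) - 5 = -10 + w)
Z = 9 (Z = -9*(1*4 - 5) = -9*(4 - 5) = -9*(-1) = 9)
H(q) = 8 + q (H(q) = (q + 4) + 4 = (4 + q) + 4 = 8 + q)
(Z + H(j(6, (-1 - 3)²)))² = (9 + (8 + (-10 + (-1 - 3)²)))² = (9 + (8 + (-10 + (-4)²)))² = (9 + (8 + (-10 + 16)))² = (9 + (8 + 6))² = (9 + 14)² = 23² = 529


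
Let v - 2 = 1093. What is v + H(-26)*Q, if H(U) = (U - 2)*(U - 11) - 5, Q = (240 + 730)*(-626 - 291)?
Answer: -917063095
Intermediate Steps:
v = 1095 (v = 2 + 1093 = 1095)
Q = -889490 (Q = 970*(-917) = -889490)
H(U) = -5 + (-11 + U)*(-2 + U) (H(U) = (-2 + U)*(-11 + U) - 5 = (-11 + U)*(-2 + U) - 5 = -5 + (-11 + U)*(-2 + U))
v + H(-26)*Q = 1095 + (17 + (-26)² - 13*(-26))*(-889490) = 1095 + (17 + 676 + 338)*(-889490) = 1095 + 1031*(-889490) = 1095 - 917064190 = -917063095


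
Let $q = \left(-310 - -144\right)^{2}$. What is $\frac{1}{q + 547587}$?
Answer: $\frac{1}{575143} \approx 1.7387 \cdot 10^{-6}$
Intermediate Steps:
$q = 27556$ ($q = \left(-310 + 144\right)^{2} = \left(-166\right)^{2} = 27556$)
$\frac{1}{q + 547587} = \frac{1}{27556 + 547587} = \frac{1}{575143}$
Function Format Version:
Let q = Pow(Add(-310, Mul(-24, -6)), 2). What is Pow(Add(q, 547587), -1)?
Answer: Rational(1, 575143) ≈ 1.7387e-6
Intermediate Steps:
q = 27556 (q = Pow(Add(-310, 144), 2) = Pow(-166, 2) = 27556)
Pow(Add(q, 547587), -1) = Pow(Add(27556, 547587), -1) = Pow(575143, -1) = Rational(1, 575143)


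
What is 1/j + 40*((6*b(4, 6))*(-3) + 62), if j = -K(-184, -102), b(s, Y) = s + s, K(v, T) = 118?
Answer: -387041/118 ≈ -3280.0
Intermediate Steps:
b(s, Y) = 2*s
j = -118 (j = -1*118 = -118)
1/j + 40*((6*b(4, 6))*(-3) + 62) = 1/(-118) + 40*((6*(2*4))*(-3) + 62) = -1/118 + 40*((6*8)*(-3) + 62) = -1/118 + 40*(48*(-3) + 62) = -1/118 + 40*(-144 + 62) = -1/118 + 40*(-82) = -1/118 - 3280 = -387041/118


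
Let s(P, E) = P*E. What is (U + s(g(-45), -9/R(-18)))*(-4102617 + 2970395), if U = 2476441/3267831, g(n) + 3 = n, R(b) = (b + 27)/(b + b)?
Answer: 912948694150142/466833 ≈ 1.9556e+9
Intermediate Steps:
R(b) = (27 + b)/(2*b) (R(b) = (27 + b)/((2*b)) = (27 + b)*(1/(2*b)) = (27 + b)/(2*b))
g(n) = -3 + n
U = 2476441/3267831 (U = 2476441*(1/3267831) = 2476441/3267831 ≈ 0.75782)
s(P, E) = E*P
(U + s(g(-45), -9/R(-18)))*(-4102617 + 2970395) = (2476441/3267831 + (-9*(-36/(27 - 18)))*(-3 - 45))*(-4102617 + 2970395) = (2476441/3267831 - 9/((1/2)*(-1/18)*9)*(-48))*(-1132222) = (2476441/3267831 - 9/(-1/4)*(-48))*(-1132222) = (2476441/3267831 - 9*(-4)*(-48))*(-1132222) = (2476441/3267831 + 36*(-48))*(-1132222) = (2476441/3267831 - 1728)*(-1132222) = -5644335527/3267831*(-1132222) = 912948694150142/466833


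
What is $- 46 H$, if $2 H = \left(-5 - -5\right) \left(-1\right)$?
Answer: $0$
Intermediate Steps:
$H = 0$ ($H = \frac{\left(-5 - -5\right) \left(-1\right)}{2} = \frac{\left(-5 + 5\right) \left(-1\right)}{2} = \frac{0 \left(-1\right)}{2} = \frac{1}{2} \cdot 0 = 0$)
$- 46 H = \left(-46\right) 0 = 0$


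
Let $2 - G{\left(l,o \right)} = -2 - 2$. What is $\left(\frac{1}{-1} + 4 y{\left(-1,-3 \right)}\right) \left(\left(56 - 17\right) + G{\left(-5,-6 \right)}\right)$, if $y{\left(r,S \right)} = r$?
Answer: $-225$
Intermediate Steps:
$G{\left(l,o \right)} = 6$ ($G{\left(l,o \right)} = 2 - \left(-2 - 2\right) = 2 - -4 = 2 + 4 = 6$)
$\left(\frac{1}{-1} + 4 y{\left(-1,-3 \right)}\right) \left(\left(56 - 17\right) + G{\left(-5,-6 \right)}\right) = \left(\frac{1}{-1} + 4 \left(-1\right)\right) \left(\left(56 - 17\right) + 6\right) = \left(-1 - 4\right) \left(39 + 6\right) = \left(-5\right) 45 = -225$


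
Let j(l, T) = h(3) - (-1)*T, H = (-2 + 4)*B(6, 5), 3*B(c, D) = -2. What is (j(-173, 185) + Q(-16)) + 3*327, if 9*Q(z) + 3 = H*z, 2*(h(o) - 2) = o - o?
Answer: 31591/27 ≈ 1170.0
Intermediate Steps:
h(o) = 2 (h(o) = 2 + (o - o)/2 = 2 + (½)*0 = 2 + 0 = 2)
B(c, D) = -⅔ (B(c, D) = (⅓)*(-2) = -⅔)
H = -4/3 (H = (-2 + 4)*(-⅔) = 2*(-⅔) = -4/3 ≈ -1.3333)
j(l, T) = 2 + T (j(l, T) = 2 - (-1)*T = 2 + T)
Q(z) = -⅓ - 4*z/27 (Q(z) = -⅓ + (-4*z/3)/9 = -⅓ - 4*z/27)
(j(-173, 185) + Q(-16)) + 3*327 = ((2 + 185) + (-⅓ - 4/27*(-16))) + 3*327 = (187 + (-⅓ + 64/27)) + 981 = (187 + 55/27) + 981 = 5104/27 + 981 = 31591/27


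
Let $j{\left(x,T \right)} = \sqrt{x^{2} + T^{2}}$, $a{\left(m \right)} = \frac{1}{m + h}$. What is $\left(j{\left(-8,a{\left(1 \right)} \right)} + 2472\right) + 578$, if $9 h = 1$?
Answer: $3050 + \frac{\sqrt{6481}}{10} \approx 3058.1$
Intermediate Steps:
$h = \frac{1}{9}$ ($h = \frac{1}{9} \cdot 1 = \frac{1}{9} \approx 0.11111$)
$a{\left(m \right)} = \frac{1}{\frac{1}{9} + m}$ ($a{\left(m \right)} = \frac{1}{m + \frac{1}{9}} = \frac{1}{\frac{1}{9} + m}$)
$j{\left(x,T \right)} = \sqrt{T^{2} + x^{2}}$
$\left(j{\left(-8,a{\left(1 \right)} \right)} + 2472\right) + 578 = \left(\sqrt{\left(\frac{9}{1 + 9 \cdot 1}\right)^{2} + \left(-8\right)^{2}} + 2472\right) + 578 = \left(\sqrt{\left(\frac{9}{1 + 9}\right)^{2} + 64} + 2472\right) + 578 = \left(\sqrt{\left(\frac{9}{10}\right)^{2} + 64} + 2472\right) + 578 = \left(\sqrt{\frac{81}{100} + 64} + 2472\right) + 578 = \left(\sqrt{\frac{6481}{100}} + 2472\right) + 578 = \left(\frac{\sqrt{6481}}{10} + 2472\right) + 578 = \left(2472 + \frac{\sqrt{6481}}{10}\right) + 578 = 3050 + \frac{\sqrt{6481}}{10}$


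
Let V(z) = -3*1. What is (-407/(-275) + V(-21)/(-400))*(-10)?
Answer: -119/8 ≈ -14.875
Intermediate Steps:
V(z) = -3
(-407/(-275) + V(-21)/(-400))*(-10) = (-407/(-275) - 3/(-400))*(-10) = (-407*(-1/275) - 3*(-1/400))*(-10) = (37/25 + 3/400)*(-10) = (119/80)*(-10) = -119/8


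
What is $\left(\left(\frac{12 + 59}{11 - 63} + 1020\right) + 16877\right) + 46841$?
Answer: $\frac{3366305}{52} \approx 64737.0$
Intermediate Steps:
$\left(\left(\frac{12 + 59}{11 - 63} + 1020\right) + 16877\right) + 46841 = \left(\left(\frac{1}{-52} \cdot 71 + 1020\right) + 16877\right) + 46841 = \left(\left(\left(- \frac{1}{52}\right) 71 + 1020\right) + 16877\right) + 46841 = \left(\left(- \frac{71}{52} + 1020\right) + 16877\right) + 46841 = \left(\frac{52969}{52} + 16877\right) + 46841 = \frac{930573}{52} + 46841 = \frac{3366305}{52}$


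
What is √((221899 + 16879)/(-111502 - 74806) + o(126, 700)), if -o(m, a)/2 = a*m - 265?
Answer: I*√1526152542775826/93154 ≈ 419.37*I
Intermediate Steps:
o(m, a) = 530 - 2*a*m (o(m, a) = -2*(a*m - 265) = -2*(-265 + a*m) = 530 - 2*a*m)
√((221899 + 16879)/(-111502 - 74806) + o(126, 700)) = √((221899 + 16879)/(-111502 - 74806) + (530 - 2*700*126)) = √(238778/(-186308) + (530 - 176400)) = √(238778*(-1/186308) - 175870) = √(-119389/93154 - 175870) = √(-16383113369/93154) = I*√1526152542775826/93154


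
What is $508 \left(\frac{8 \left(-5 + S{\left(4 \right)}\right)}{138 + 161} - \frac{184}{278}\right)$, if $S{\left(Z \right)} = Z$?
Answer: $- \frac{14538960}{41561} \approx -349.82$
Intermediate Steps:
$508 \left(\frac{8 \left(-5 + S{\left(4 \right)}\right)}{138 + 161} - \frac{184}{278}\right) = 508 \left(\frac{8 \left(-5 + 4\right)}{138 + 161} - \frac{184}{278}\right) = 508 \left(\frac{8 \left(-1\right)}{299} - \frac{92}{139}\right) = 508 \left(\left(-8\right) \frac{1}{299} - \frac{92}{139}\right) = 508 \left(- \frac{8}{299} - \frac{92}{139}\right) = 508 \left(- \frac{28620}{41561}\right) = - \frac{14538960}{41561}$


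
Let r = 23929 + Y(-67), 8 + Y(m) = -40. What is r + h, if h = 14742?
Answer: 38623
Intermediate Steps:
Y(m) = -48 (Y(m) = -8 - 40 = -48)
r = 23881 (r = 23929 - 48 = 23881)
r + h = 23881 + 14742 = 38623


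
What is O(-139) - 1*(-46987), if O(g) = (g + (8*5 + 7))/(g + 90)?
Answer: 2302455/49 ≈ 46989.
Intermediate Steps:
O(g) = (47 + g)/(90 + g) (O(g) = (g + (40 + 7))/(90 + g) = (g + 47)/(90 + g) = (47 + g)/(90 + g))
O(-139) - 1*(-46987) = (47 - 139)/(90 - 139) - 1*(-46987) = -92/(-49) + 46987 = -1/49*(-92) + 46987 = 92/49 + 46987 = 2302455/49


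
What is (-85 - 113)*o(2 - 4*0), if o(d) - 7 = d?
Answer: -1782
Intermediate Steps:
o(d) = 7 + d
(-85 - 113)*o(2 - 4*0) = (-85 - 113)*(7 + (2 - 4*0)) = -198*(7 + (2 + 0)) = -198*(7 + 2) = -198*9 = -1782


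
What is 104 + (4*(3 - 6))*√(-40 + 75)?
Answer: 104 - 12*√35 ≈ 33.007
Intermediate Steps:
104 + (4*(3 - 6))*√(-40 + 75) = 104 + (4*(-3))*√35 = 104 - 12*√35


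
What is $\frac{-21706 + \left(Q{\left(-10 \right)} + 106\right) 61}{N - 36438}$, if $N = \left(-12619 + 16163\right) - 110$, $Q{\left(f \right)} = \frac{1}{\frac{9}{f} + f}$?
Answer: $\frac{830885}{1798718} \approx 0.46193$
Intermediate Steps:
$Q{\left(f \right)} = \frac{1}{f + \frac{9}{f}}$
$N = 3434$ ($N = 3544 - 110 = 3434$)
$\frac{-21706 + \left(Q{\left(-10 \right)} + 106\right) 61}{N - 36438} = \frac{-21706 + \left(- \frac{10}{9 + \left(-10\right)^{2}} + 106\right) 61}{3434 - 36438} = \frac{-21706 + \left(- \frac{10}{9 + 100} + 106\right) 61}{-33004} = \left(-21706 + \left(- \frac{10}{109} + 106\right) 61\right) \left(- \frac{1}{33004}\right) = \left(-21706 + \frac{11544}{109} \cdot 61\right) \left(- \frac{1}{33004}\right) = \left(-21706 + \frac{704184}{109}\right) \left(- \frac{1}{33004}\right) = \left(- \frac{1661770}{109}\right) \left(- \frac{1}{33004}\right) = \frac{830885}{1798718}$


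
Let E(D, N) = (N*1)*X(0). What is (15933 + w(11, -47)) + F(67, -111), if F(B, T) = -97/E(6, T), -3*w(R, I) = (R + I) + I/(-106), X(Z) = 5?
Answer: 312681979/19610 ≈ 15945.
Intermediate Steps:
w(R, I) = -35*I/106 - R/3 (w(R, I) = -((R + I) + I/(-106))/3 = -((I + R) + I*(-1/106))/3 = -((I + R) - I/106)/3 = -(R + 105*I/106)/3 = -35*I/106 - R/3)
E(D, N) = 5*N (E(D, N) = (N*1)*5 = N*5 = 5*N)
F(B, T) = -97/(5*T) (F(B, T) = -97*1/(5*T) = -97/(5*T))
(15933 + w(11, -47)) + F(67, -111) = (15933 + (-35/106*(-47) - 1/3*11)) - 97/5/(-111) = (15933 + (1645/106 - 11/3)) - 97/5*(-1/111) = (15933 + 3769/318) + 97/555 = 5070463/318 + 97/555 = 312681979/19610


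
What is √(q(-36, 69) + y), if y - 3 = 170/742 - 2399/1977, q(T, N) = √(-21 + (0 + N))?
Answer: √(1084370081739 + 2151895360356*√3)/733467 ≈ 2.9906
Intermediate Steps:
q(T, N) = √(-21 + N)
y = 1478417/733467 (y = 3 + (170/742 - 2399/1977) = 3 + (170*(1/742) - 2399*1/1977) = 3 + (85/371 - 2399/1977) = 3 - 721984/733467 = 1478417/733467 ≈ 2.0157)
√(q(-36, 69) + y) = √(√(-21 + 69) + 1478417/733467) = √(√48 + 1478417/733467) = √(4*√3 + 1478417/733467) = √(1478417/733467 + 4*√3)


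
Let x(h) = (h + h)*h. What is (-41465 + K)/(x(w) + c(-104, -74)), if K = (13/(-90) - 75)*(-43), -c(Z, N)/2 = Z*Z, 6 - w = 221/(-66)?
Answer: 416365961/233669035 ≈ 1.7819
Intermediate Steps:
w = 617/66 (w = 6 - 221/(-66) = 6 - 221*(-1)/66 = 6 - 1*(-221/66) = 6 + 221/66 = 617/66 ≈ 9.3485)
c(Z, N) = -2*Z² (c(Z, N) = -2*Z*Z = -2*Z²)
x(h) = 2*h² (x(h) = (2*h)*h = 2*h²)
K = 290809/90 (K = (13*(-1/90) - 75)*(-43) = (-13/90 - 75)*(-43) = -6763/90*(-43) = 290809/90 ≈ 3231.2)
(-41465 + K)/(x(w) + c(-104, -74)) = (-41465 + 290809/90)/(2*(617/66)² - 2*(-104)²) = -3441041/(90*(2*(380689/4356) - 2*10816)) = -3441041/(90*(380689/2178 - 21632)) = -3441041/(90*(-46733807/2178)) = -3441041/90*(-2178/46733807) = 416365961/233669035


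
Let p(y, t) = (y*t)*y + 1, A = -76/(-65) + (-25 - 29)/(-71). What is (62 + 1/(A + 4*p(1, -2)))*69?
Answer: 40553577/9554 ≈ 4244.7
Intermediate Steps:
A = 8906/4615 (A = -76*(-1/65) - 54*(-1/71) = 76/65 + 54/71 = 8906/4615 ≈ 1.9298)
p(y, t) = 1 + t*y² (p(y, t) = (t*y)*y + 1 = t*y² + 1 = 1 + t*y²)
(62 + 1/(A + 4*p(1, -2)))*69 = (62 + 1/(8906/4615 + 4*(1 - 2*1²)))*69 = (62 + 1/(8906/4615 + 4*(1 - 2*1)))*69 = (62 + 1/(8906/4615 + 4*(1 - 2)))*69 = (62 + 1/(8906/4615 + 4*(-1)))*69 = (62 + 1/(8906/4615 - 4))*69 = (62 + 1/(-9554/4615))*69 = (62 - 4615/9554)*69 = (587733/9554)*69 = 40553577/9554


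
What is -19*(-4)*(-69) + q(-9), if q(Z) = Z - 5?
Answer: -5258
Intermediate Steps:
q(Z) = -5 + Z
-19*(-4)*(-69) + q(-9) = -19*(-4)*(-69) + (-5 - 9) = 76*(-69) - 14 = -5244 - 14 = -5258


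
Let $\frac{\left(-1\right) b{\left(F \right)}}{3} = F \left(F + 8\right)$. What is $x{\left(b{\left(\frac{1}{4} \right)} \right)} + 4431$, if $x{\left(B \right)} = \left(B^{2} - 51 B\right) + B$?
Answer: $\frac{1223337}{256} \approx 4778.7$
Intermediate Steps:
$b{\left(F \right)} = - 3 F \left(8 + F\right)$ ($b{\left(F \right)} = - 3 F \left(F + 8\right) = - 3 F \left(8 + F\right)$)
$x{\left(B \right)} = B^{2} - 50 B$
$x{\left(b{\left(\frac{1}{4} \right)} \right)} + 4431 = - \frac{3 \left(8 + \frac{1}{4}\right)}{4} \left(-50 - \frac{3 \left(8 + \frac{1}{4}\right)}{4}\right) + 4431 = \left(-3\right) \frac{1}{4} \left(8 + \frac{1}{4}\right) \left(-50 - \frac{3 \left(8 + \frac{1}{4}\right)}{4}\right) + 4431 = \left(-3\right) \frac{1}{4} \cdot \frac{33}{4} \left(-50 - \frac{3}{4} \cdot \frac{33}{4}\right) + 4431 = - \frac{99 \left(-50 - \frac{99}{16}\right)}{16} + 4431 = \left(- \frac{99}{16}\right) \left(- \frac{899}{16}\right) + 4431 = \frac{89001}{256} + 4431 = \frac{1223337}{256}$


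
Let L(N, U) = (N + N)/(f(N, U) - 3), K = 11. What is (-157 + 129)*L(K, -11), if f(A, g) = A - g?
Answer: -616/19 ≈ -32.421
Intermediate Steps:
L(N, U) = 2*N/(-3 + N - U) (L(N, U) = (N + N)/((N - U) - 3) = (2*N)/(-3 + N - U) = 2*N/(-3 + N - U))
(-157 + 129)*L(K, -11) = (-157 + 129)*(2*11/(-3 + 11 - 1*(-11))) = -56*11/(-3 + 11 + 11) = -56*11/19 = -28*22/19 = -616/19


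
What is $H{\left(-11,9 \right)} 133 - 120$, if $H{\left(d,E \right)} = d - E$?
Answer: $-2780$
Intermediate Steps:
$H{\left(-11,9 \right)} 133 - 120 = \left(-11 - 9\right) 133 - 120 = \left(-20\right) 133 - 120 = -2660 - 120 = -2780$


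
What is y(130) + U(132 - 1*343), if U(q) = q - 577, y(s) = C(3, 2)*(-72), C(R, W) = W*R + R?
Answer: -1436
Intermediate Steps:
C(R, W) = R + R*W (C(R, W) = R*W + R = R + R*W)
y(s) = -648 (y(s) = (3*(1 + 2))*(-72) = (3*3)*(-72) = 9*(-72) = -648)
U(q) = -577 + q
y(130) + U(132 - 1*343) = -648 + (-577 + (132 - 1*343)) = -648 + (-577 + (132 - 343)) = -648 + (-577 - 211) = -648 - 788 = -1436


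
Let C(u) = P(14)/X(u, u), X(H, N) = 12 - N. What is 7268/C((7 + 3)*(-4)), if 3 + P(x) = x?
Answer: 377936/11 ≈ 34358.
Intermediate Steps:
P(x) = -3 + x
C(u) = 11/(12 - u) (C(u) = (-3 + 14)/(12 - u) = 11/(12 - u))
7268/C((7 + 3)*(-4)) = 7268/((-11/(-12 + (7 + 3)*(-4)))) = 7268/((-11/(-12 + 10*(-4)))) = 7268/((-11/(-12 - 40))) = 7268/((-11/(-52))) = 7268/((-11*(-1/52))) = 7268/(11/52) = 7268*(52/11) = 377936/11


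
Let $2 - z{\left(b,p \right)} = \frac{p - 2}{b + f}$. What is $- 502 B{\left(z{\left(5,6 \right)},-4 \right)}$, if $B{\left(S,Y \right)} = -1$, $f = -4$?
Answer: $502$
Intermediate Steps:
$z{\left(b,p \right)} = 2 - \frac{-2 + p}{-4 + b}$ ($z{\left(b,p \right)} = 2 - \frac{p - 2}{b - 4} = 2 - \frac{-2 + p}{-4 + b}$)
$- 502 B{\left(z{\left(5,6 \right)},-4 \right)} = \left(-502\right) \left(-1\right) = 502$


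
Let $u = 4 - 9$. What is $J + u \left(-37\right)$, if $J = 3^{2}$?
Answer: $194$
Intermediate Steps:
$u = -5$ ($u = 4 - 9 = -5$)
$J = 9$
$J + u \left(-37\right) = 9 - -185 = 9 + 185 = 194$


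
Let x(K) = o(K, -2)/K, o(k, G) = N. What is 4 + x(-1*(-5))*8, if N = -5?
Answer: -4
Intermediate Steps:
o(k, G) = -5
x(K) = -5/K
4 + x(-1*(-5))*8 = 4 - 5/((-1*(-5)))*8 = 4 - 5/5*8 = 4 - 5*⅕*8 = 4 - 1*8 = 4 - 8 = -4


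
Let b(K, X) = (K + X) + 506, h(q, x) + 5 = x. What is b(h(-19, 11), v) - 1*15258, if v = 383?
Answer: -14363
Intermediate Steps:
h(q, x) = -5 + x
b(K, X) = 506 + K + X
b(h(-19, 11), v) - 1*15258 = (506 + (-5 + 11) + 383) - 1*15258 = (506 + 6 + 383) - 15258 = 895 - 15258 = -14363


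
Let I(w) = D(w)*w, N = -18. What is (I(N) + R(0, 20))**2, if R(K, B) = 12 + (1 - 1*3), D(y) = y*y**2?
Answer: 11022060196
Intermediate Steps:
D(y) = y**3
R(K, B) = 10 (R(K, B) = 12 + (1 - 3) = 12 - 2 = 10)
I(w) = w**4 (I(w) = w**3*w = w**4)
(I(N) + R(0, 20))**2 = ((-18)**4 + 10)**2 = (104976 + 10)**2 = 104986**2 = 11022060196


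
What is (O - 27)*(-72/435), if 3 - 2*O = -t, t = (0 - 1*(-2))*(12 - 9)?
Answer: 108/29 ≈ 3.7241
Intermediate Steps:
t = 6 (t = (0 + 2)*3 = 2*3 = 6)
O = 9/2 (O = 3/2 - (-1)*6/2 = 3/2 - ½*(-6) = 3/2 + 3 = 9/2 ≈ 4.5000)
(O - 27)*(-72/435) = (9/2 - 27)*(-72/435) = -(-1620)/435 = -45/2*(-24/145) = 108/29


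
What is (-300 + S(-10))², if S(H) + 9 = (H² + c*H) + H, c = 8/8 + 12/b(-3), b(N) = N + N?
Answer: 43681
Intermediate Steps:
b(N) = 2*N
c = -1 (c = 8/8 + 12/((2*(-3))) = 8*(⅛) + 12/(-6) = 1 + 12*(-⅙) = 1 - 2 = -1)
S(H) = -9 + H² (S(H) = -9 + ((H² - H) + H) = -9 + H²)
(-300 + S(-10))² = (-300 + (-9 + (-10)²))² = (-300 + (-9 + 100))² = (-300 + 91)² = (-209)² = 43681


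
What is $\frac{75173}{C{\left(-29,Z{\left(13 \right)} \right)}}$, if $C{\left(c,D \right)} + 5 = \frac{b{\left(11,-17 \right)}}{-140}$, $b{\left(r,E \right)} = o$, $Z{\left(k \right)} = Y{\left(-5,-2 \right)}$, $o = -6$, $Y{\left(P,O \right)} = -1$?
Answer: $- \frac{5262110}{347} \approx -15165.0$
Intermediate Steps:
$Z{\left(k \right)} = -1$
$b{\left(r,E \right)} = -6$
$C{\left(c,D \right)} = - \frac{347}{70}$ ($C{\left(c,D \right)} = -5 - \frac{6}{-140} = -5 - - \frac{3}{70} = -5 + \frac{3}{70} = - \frac{347}{70}$)
$\frac{75173}{C{\left(-29,Z{\left(13 \right)} \right)}} = \frac{75173}{- \frac{347}{70}} = 75173 \left(- \frac{70}{347}\right) = - \frac{5262110}{347}$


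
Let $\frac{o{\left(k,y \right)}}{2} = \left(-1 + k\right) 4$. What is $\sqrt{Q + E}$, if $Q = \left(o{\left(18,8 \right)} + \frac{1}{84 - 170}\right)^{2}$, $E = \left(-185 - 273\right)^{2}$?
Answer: $\frac{\sqrt{1688187569}}{86} \approx 477.76$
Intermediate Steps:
$E = 209764$ ($E = \left(-458\right)^{2} = 209764$)
$o{\left(k,y \right)} = -8 + 8 k$ ($o{\left(k,y \right)} = 2 \left(-1 + k\right) 4 = 2 \left(-4 + 4 k\right) = -8 + 8 k$)
$Q = \frac{136773025}{7396}$ ($Q = \left(\left(-8 + 8 \cdot 18\right) + \frac{1}{84 - 170}\right)^{2} = \left(\left(-8 + 144\right) + \frac{1}{-86}\right)^{2} = \left(136 - \frac{1}{86}\right)^{2} = \left(\frac{11695}{86}\right)^{2} = \frac{136773025}{7396} \approx 18493.0$)
$\sqrt{Q + E} = \sqrt{\frac{136773025}{7396} + 209764} = \sqrt{\frac{1688187569}{7396}} = \frac{\sqrt{1688187569}}{86}$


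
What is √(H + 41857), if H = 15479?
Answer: 2*√14334 ≈ 239.45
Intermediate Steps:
√(H + 41857) = √(15479 + 41857) = √57336 = 2*√14334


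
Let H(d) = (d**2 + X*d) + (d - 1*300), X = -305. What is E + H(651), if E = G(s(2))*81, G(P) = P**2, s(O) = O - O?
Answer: 225597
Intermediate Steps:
H(d) = -300 + d**2 - 304*d (H(d) = (d**2 - 305*d) + (d - 1*300) = (d**2 - 305*d) + (d - 300) = (d**2 - 305*d) + (-300 + d) = -300 + d**2 - 304*d)
s(O) = 0
E = 0 (E = 0**2*81 = 0*81 = 0)
E + H(651) = 0 + (-300 + 651**2 - 304*651) = 0 + (-300 + 423801 - 197904) = 0 + 225597 = 225597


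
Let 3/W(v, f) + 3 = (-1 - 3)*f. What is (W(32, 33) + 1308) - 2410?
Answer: -49591/45 ≈ -1102.0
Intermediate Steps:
W(v, f) = 3/(-3 - 4*f) (W(v, f) = 3/(-3 + (-1 - 3)*f) = 3/(-3 - 4*f))
(W(32, 33) + 1308) - 2410 = (-3/(3 + 4*33) + 1308) - 2410 = (-3/(3 + 132) + 1308) - 2410 = (-3/135 + 1308) - 2410 = (-3*1/135 + 1308) - 2410 = (-1/45 + 1308) - 2410 = 58859/45 - 2410 = -49591/45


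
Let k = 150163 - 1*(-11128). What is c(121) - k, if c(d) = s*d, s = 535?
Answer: -96556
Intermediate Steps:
k = 161291 (k = 150163 + 11128 = 161291)
c(d) = 535*d
c(121) - k = 535*121 - 1*161291 = 64735 - 161291 = -96556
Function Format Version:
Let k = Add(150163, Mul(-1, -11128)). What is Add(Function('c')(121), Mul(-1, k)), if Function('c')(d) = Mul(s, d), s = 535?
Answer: -96556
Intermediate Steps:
k = 161291 (k = Add(150163, 11128) = 161291)
Function('c')(d) = Mul(535, d)
Add(Function('c')(121), Mul(-1, k)) = Add(Mul(535, 121), Mul(-1, 161291)) = Add(64735, -161291) = -96556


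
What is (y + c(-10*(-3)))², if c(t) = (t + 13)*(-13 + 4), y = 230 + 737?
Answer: 336400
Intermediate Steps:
y = 967
c(t) = -117 - 9*t (c(t) = (13 + t)*(-9) = -117 - 9*t)
(y + c(-10*(-3)))² = (967 + (-117 - (-90)*(-3)))² = (967 + (-117 - 9*30))² = (967 + (-117 - 270))² = (967 - 387)² = 580² = 336400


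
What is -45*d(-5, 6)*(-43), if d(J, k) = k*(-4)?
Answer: -46440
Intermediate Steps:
d(J, k) = -4*k
-45*d(-5, 6)*(-43) = -(-180)*6*(-43) = -45*(-24)*(-43) = 1080*(-43) = -46440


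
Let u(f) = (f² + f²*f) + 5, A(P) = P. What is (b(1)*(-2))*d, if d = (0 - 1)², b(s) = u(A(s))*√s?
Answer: -14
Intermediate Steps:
u(f) = 5 + f² + f³ (u(f) = (f² + f³) + 5 = 5 + f² + f³)
b(s) = √s*(5 + s² + s³) (b(s) = (5 + s² + s³)*√s = √s*(5 + s² + s³))
d = 1 (d = (-1)² = 1)
(b(1)*(-2))*d = ((√1*(5 + 1² + 1³))*(-2))*1 = ((1*(5 + 1 + 1))*(-2))*1 = ((1*7)*(-2))*1 = (7*(-2))*1 = -14*1 = -14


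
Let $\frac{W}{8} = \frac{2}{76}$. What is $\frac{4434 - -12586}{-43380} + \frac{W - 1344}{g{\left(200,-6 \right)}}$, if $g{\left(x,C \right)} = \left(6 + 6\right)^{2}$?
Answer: $- \frac{1602979}{164844} \approx -9.7242$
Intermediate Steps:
$W = \frac{4}{19}$ ($W = 8 \cdot \frac{2}{76} = 8 \cdot 2 \cdot \frac{1}{76} = 8 \cdot \frac{1}{38} = \frac{4}{19} \approx 0.21053$)
$g{\left(x,C \right)} = 144$ ($g{\left(x,C \right)} = 12^{2} = 144$)
$\frac{4434 - -12586}{-43380} + \frac{W - 1344}{g{\left(200,-6 \right)}} = \frac{4434 - -12586}{-43380} + \frac{\frac{4}{19} - 1344}{144} = \left(4434 + 12586\right) \left(- \frac{1}{43380}\right) + \left(\frac{4}{19} - 1344\right) \frac{1}{144} = 17020 \left(- \frac{1}{43380}\right) - \frac{6383}{684} = - \frac{851}{2169} - \frac{6383}{684} = - \frac{1602979}{164844}$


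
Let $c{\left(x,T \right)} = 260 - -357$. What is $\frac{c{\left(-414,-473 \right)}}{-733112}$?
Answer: $- \frac{617}{733112} \approx -0.00084162$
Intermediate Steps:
$c{\left(x,T \right)} = 617$ ($c{\left(x,T \right)} = 260 + 357 = 617$)
$\frac{c{\left(-414,-473 \right)}}{-733112} = \frac{617}{-733112} = 617 \left(- \frac{1}{733112}\right) = - \frac{617}{733112}$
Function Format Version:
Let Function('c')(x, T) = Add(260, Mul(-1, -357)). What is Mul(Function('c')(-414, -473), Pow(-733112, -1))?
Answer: Rational(-617, 733112) ≈ -0.00084162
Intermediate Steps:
Function('c')(x, T) = 617 (Function('c')(x, T) = Add(260, 357) = 617)
Mul(Function('c')(-414, -473), Pow(-733112, -1)) = Mul(617, Pow(-733112, -1)) = Mul(617, Rational(-1, 733112)) = Rational(-617, 733112)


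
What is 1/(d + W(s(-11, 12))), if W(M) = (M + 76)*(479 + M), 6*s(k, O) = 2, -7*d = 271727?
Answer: -63/140429 ≈ -0.00044863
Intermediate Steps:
d = -271727/7 (d = -⅐*271727 = -271727/7 ≈ -38818.)
s(k, O) = ⅓ (s(k, O) = (⅙)*2 = ⅓)
W(M) = (76 + M)*(479 + M)
1/(d + W(s(-11, 12))) = 1/(-271727/7 + (36404 + (⅓)² + 555*(⅓))) = 1/(-271727/7 + (36404 + ⅑ + 185)) = 1/(-271727/7 + 329302/9) = 1/(-140429/63) = -63/140429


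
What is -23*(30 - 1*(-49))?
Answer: -1817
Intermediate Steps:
-23*(30 - 1*(-49)) = -23*(30 + 49) = -23*79 = -1817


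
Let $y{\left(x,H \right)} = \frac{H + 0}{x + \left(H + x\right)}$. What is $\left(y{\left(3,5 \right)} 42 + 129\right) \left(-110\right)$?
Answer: $-16290$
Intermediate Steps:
$y{\left(x,H \right)} = \frac{H}{H + 2 x}$
$\left(y{\left(3,5 \right)} 42 + 129\right) \left(-110\right) = \left(\frac{5}{5 + 2 \cdot 3} \cdot 42 + 129\right) \left(-110\right) = \left(\frac{5}{5 + 6} \cdot 42 + 129\right) \left(-110\right) = \left(\frac{5}{11} \cdot 42 + 129\right) \left(-110\right) = \left(\frac{210}{11} + 129\right) \left(-110\right) = \frac{1629}{11} \left(-110\right) = -16290$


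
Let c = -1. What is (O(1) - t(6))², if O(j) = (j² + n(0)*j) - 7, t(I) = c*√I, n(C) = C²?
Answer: (6 - √6)² ≈ 12.606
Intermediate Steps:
t(I) = -√I
O(j) = -7 + j² (O(j) = (j² + 0²*j) - 7 = (j² + 0*j) - 7 = (j² + 0) - 7 = j² - 7 = -7 + j²)
(O(1) - t(6))² = ((-7 + 1²) - (-1)*√6)² = ((-7 + 1) + √6)² = (-6 + √6)²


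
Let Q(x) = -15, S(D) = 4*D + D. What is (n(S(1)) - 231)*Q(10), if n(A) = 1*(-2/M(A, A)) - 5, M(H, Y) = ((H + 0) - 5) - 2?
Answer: 3525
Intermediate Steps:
M(H, Y) = -7 + H (M(H, Y) = (H - 5) - 2 = (-5 + H) - 2 = -7 + H)
S(D) = 5*D
n(A) = -5 - 2/(-7 + A) (n(A) = 1*(-2/(-7 + A)) - 5 = -2/(-7 + A) - 5 = -5 - 2/(-7 + A))
(n(S(1)) - 231)*Q(10) = ((33 - 25)/(-7 + 5*1) - 231)*(-15) = ((33 - 5*5)/(-7 + 5) - 231)*(-15) = ((33 - 25)/(-2) - 231)*(-15) = (-½*8 - 231)*(-15) = (-4 - 231)*(-15) = -235*(-15) = 3525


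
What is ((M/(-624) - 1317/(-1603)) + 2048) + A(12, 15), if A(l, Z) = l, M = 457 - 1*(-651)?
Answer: 514901501/250068 ≈ 2059.0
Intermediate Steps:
M = 1108 (M = 457 + 651 = 1108)
((M/(-624) - 1317/(-1603)) + 2048) + A(12, 15) = ((1108/(-624) - 1317/(-1603)) + 2048) + 12 = ((1108*(-1/624) - 1317*(-1/1603)) + 2048) + 12 = ((-277/156 + 1317/1603) + 2048) + 12 = (-238579/250068 + 2048) + 12 = 511900685/250068 + 12 = 514901501/250068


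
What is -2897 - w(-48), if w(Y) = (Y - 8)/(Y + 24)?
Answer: -8698/3 ≈ -2899.3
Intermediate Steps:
w(Y) = (-8 + Y)/(24 + Y)
-2897 - w(-48) = -2897 - (-8 - 48)/(24 - 48) = -2897 - (-56)/(-24) = -2897 - (-1)*(-56)/24 = -2897 - 1*7/3 = -2897 - 7/3 = -8698/3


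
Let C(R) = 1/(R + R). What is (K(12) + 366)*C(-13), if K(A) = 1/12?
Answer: -4393/312 ≈ -14.080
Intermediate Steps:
K(A) = 1/12 (K(A) = 1*(1/12) = 1/12)
C(R) = 1/(2*R)
(K(12) + 366)*C(-13) = (1/12 + 366)*((½)/(-13)) = 4393*((½)*(-1/13))/12 = (4393/12)*(-1/26) = -4393/312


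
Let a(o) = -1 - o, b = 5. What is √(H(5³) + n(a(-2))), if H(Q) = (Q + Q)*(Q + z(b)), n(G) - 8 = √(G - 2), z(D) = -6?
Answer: √(29758 + I) ≈ 172.51 + 0.003*I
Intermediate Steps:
n(G) = 8 + √(-2 + G) (n(G) = 8 + √(G - 2) = 8 + √(-2 + G))
H(Q) = 2*Q*(-6 + Q) (H(Q) = (Q + Q)*(Q - 6) = (2*Q)*(-6 + Q) = 2*Q*(-6 + Q))
√(H(5³) + n(a(-2))) = √(2*5³*(-6 + 5³) + (8 + √(-2 + (-1 - 1*(-2))))) = √(2*125*(-6 + 125) + (8 + √(-2 + (-1 + 2)))) = √(2*125*119 + (8 + √(-2 + 1))) = √(29750 + (8 + √(-1))) = √(29750 + (8 + I)) = √(29758 + I)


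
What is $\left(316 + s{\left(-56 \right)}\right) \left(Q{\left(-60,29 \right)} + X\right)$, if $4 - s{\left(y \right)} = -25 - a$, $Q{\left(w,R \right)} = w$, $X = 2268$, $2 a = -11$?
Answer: $749616$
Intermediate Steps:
$a = - \frac{11}{2}$ ($a = \frac{1}{2} \left(-11\right) = - \frac{11}{2} \approx -5.5$)
$s{\left(y \right)} = \frac{47}{2}$ ($s{\left(y \right)} = 4 - \left(-25 - - \frac{11}{2}\right) = 4 - \left(-25 + \frac{11}{2}\right) = 4 - - \frac{39}{2} = 4 + \frac{39}{2} = \frac{47}{2}$)
$\left(316 + s{\left(-56 \right)}\right) \left(Q{\left(-60,29 \right)} + X\right) = \left(316 + \frac{47}{2}\right) \left(-60 + 2268\right) = \frac{679}{2} \cdot 2208 = 749616$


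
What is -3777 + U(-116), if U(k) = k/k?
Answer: -3776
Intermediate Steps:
U(k) = 1
-3777 + U(-116) = -3777 + 1 = -3776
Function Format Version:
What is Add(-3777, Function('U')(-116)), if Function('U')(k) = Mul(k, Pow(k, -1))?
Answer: -3776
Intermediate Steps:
Function('U')(k) = 1
Add(-3777, Function('U')(-116)) = Add(-3777, 1) = -3776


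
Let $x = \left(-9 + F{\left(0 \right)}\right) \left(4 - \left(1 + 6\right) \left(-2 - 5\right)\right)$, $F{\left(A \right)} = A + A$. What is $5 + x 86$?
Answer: $-41017$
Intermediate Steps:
$F{\left(A \right)} = 2 A$
$x = -477$ ($x = \left(-9 + 2 \cdot 0\right) \left(4 - \left(1 + 6\right) \left(-2 - 5\right)\right) = \left(-9 + 0\right) \left(4 - 7 \left(-7\right)\right) = - 9 \left(4 - -49\right) = - 9 \left(4 + 49\right) = \left(-9\right) 53 = -477$)
$5 + x 86 = 5 - 41022 = -41017$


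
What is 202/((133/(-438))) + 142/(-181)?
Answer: -16033042/24073 ≈ -666.02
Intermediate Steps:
202/((133/(-438))) + 142/(-181) = 202/((133*(-1/438))) + 142*(-1/181) = 202/(-133/438) - 142/181 = 202*(-438/133) - 142/181 = -88476/133 - 142/181 = -16033042/24073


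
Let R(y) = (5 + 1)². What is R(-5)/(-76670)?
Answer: -18/38335 ≈ -0.00046954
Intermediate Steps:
R(y) = 36 (R(y) = 6² = 36)
R(-5)/(-76670) = 36/(-76670) = 36*(-1/76670) = -18/38335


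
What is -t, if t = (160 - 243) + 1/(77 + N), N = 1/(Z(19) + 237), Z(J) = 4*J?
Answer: 2000153/24102 ≈ 82.987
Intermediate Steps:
N = 1/313 (N = 1/(4*19 + 237) = 1/(76 + 237) = 1/313 ≈ 0.0031949)
t = -2000153/24102 (t = (160 - 243) + 1/(77 + 1/313) = -83 + 1/(24102/313) = -83 + 313/24102 = -2000153/24102 ≈ -82.987)
-t = -1*(-2000153/24102) = 2000153/24102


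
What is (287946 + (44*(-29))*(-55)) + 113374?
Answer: 471500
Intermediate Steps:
(287946 + (44*(-29))*(-55)) + 113374 = (287946 - 1276*(-55)) + 113374 = (287946 + 70180) + 113374 = 358126 + 113374 = 471500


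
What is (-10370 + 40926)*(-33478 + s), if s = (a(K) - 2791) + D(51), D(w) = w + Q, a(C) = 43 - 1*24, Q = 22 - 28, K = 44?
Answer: -1106279980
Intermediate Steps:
Q = -6
a(C) = 19 (a(C) = 43 - 24 = 19)
D(w) = -6 + w (D(w) = w - 6 = -6 + w)
s = -2727 (s = (19 - 2791) + (-6 + 51) = -2772 + 45 = -2727)
(-10370 + 40926)*(-33478 + s) = (-10370 + 40926)*(-33478 - 2727) = 30556*(-36205) = -1106279980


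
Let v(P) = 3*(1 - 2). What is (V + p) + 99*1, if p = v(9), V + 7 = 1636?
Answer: 1725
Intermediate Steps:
V = 1629 (V = -7 + 1636 = 1629)
v(P) = -3 (v(P) = 3*(-1) = -3)
p = -3
(V + p) + 99*1 = (1629 - 3) + 99*1 = 1626 + 99 = 1725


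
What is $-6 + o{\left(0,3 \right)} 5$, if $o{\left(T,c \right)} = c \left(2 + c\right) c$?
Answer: $219$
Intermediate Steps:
$o{\left(T,c \right)} = c^{2} \left(2 + c\right)$
$-6 + o{\left(0,3 \right)} 5 = -6 + 3^{2} \left(2 + 3\right) 5 = -6 + 9 \cdot 5 \cdot 5 = -6 + 45 \cdot 5 = -6 + 225 = 219$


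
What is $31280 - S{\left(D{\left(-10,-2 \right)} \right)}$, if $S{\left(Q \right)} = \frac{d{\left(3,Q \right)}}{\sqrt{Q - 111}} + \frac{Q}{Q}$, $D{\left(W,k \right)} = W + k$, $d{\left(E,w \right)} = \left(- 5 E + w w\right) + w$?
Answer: $31279 + \frac{39 i \sqrt{123}}{41} \approx 31279.0 + 10.55 i$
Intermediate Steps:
$d{\left(E,w \right)} = w + w^{2} - 5 E$ ($d{\left(E,w \right)} = \left(- 5 E + w^{2}\right) + w = \left(w^{2} - 5 E\right) + w = w + w^{2} - 5 E$)
$S{\left(Q \right)} = 1 + \frac{-15 + Q + Q^{2}}{\sqrt{-111 + Q}}$ ($S{\left(Q \right)} = \frac{Q + Q^{2} - 15}{\sqrt{Q - 111}} + \frac{Q}{Q} = \frac{Q + Q^{2} - 15}{\sqrt{-111 + Q}} + 1 = \frac{-15 + Q + Q^{2}}{\sqrt{-111 + Q}} + 1 = 1 + \frac{-15 + Q + Q^{2}}{\sqrt{-111 + Q}}$)
$31280 - S{\left(D{\left(-10,-2 \right)} \right)} = 31280 - \frac{-15 - 12 + \left(-10 - 2\right)^{2} + \sqrt{-111 - 12}}{\sqrt{-111 - 12}} = 31280 - \frac{-15 - 12 + \left(-12\right)^{2} + \sqrt{-111 - 12}}{\sqrt{-111 - 12}} = 31280 - \frac{-15 - 12 + 144 + \sqrt{-123}}{i \sqrt{123}} = 31280 - - \frac{i \sqrt{123}}{123} \left(-15 - 12 + 144 + i \sqrt{123}\right) = 31280 - - \frac{i \sqrt{123}}{123} \left(117 + i \sqrt{123}\right) = 31280 - - \frac{i \sqrt{123} \left(117 + i \sqrt{123}\right)}{123} = 31280 + \frac{i \sqrt{123} \left(117 + i \sqrt{123}\right)}{123}$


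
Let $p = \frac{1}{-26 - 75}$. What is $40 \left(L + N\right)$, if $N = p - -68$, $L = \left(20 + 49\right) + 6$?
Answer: $\frac{577680}{101} \approx 5719.6$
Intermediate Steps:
$p = - \frac{1}{101}$ ($p = \frac{1}{-101} = - \frac{1}{101} \approx -0.009901$)
$L = 75$ ($L = 69 + 6 = 75$)
$N = \frac{6867}{101}$ ($N = - \frac{1}{101} - -68 = - \frac{1}{101} + 68 = \frac{6867}{101} \approx 67.99$)
$40 \left(L + N\right) = 40 \left(75 + \frac{6867}{101}\right) = 40 \cdot \frac{14442}{101} = \frac{577680}{101}$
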